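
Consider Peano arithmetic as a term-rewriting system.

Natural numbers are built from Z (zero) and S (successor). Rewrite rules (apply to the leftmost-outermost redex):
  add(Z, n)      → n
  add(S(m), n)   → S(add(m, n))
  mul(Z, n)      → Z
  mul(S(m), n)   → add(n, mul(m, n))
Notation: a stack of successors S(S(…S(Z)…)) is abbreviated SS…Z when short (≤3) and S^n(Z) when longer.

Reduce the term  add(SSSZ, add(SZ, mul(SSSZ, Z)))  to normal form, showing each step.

Answer: normal form = S^4(Z)  (in 13 steps)

Working:
  start: add(SSSZ, add(SZ, mul(SSSZ, Z)))
  step 1: S(add(SSZ, add(SZ, mul(SSSZ, Z))))
  step 2: S(S(add(SZ, add(SZ, mul(SSSZ, Z)))))
  step 3: S(S(S(add(Z, add(SZ, mul(SSSZ, Z))))))
  step 4: S(S(S(add(SZ, mul(SSSZ, Z)))))
  step 5: S(S(S(S(add(Z, mul(SSSZ, Z))))))
  step 6: S(S(S(S(mul(SSSZ, Z)))))
  step 7: S(S(S(S(add(Z, mul(SSZ, Z))))))
  step 8: S(S(S(S(mul(SSZ, Z)))))
  step 9: S(S(S(S(add(Z, mul(SZ, Z))))))
  step 10: S(S(S(S(mul(SZ, Z)))))
  step 11: S(S(S(S(add(Z, mul(Z, Z))))))
  step 12: S(S(S(S(mul(Z, Z)))))
  step 13: S^4(Z)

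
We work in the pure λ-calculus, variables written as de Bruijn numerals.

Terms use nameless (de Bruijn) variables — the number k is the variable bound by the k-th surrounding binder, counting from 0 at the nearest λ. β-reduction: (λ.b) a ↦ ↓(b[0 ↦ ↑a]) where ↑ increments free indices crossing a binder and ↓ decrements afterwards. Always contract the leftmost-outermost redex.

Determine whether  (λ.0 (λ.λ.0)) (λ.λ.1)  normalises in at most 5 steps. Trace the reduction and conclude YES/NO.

  start: (λ.0 (λ.λ.0)) (λ.λ.1)
  step 1: (λ.λ.1) (λ.λ.0)
  step 2: λ.λ.λ.0

Answer: YES — reaches normal form λ.λ.λ.0 in 2 ≤ 5 steps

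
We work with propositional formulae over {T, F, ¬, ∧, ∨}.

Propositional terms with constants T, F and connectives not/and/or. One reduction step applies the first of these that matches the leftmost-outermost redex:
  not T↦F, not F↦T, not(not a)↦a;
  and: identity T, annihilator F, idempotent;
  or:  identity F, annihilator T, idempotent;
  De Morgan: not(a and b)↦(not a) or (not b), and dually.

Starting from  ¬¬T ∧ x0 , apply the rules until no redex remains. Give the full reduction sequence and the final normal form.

Answer: normal form = x0  (in 2 steps)

Reduction:
  start: ¬¬T ∧ x0
  →1  T ∧ x0
  →2  x0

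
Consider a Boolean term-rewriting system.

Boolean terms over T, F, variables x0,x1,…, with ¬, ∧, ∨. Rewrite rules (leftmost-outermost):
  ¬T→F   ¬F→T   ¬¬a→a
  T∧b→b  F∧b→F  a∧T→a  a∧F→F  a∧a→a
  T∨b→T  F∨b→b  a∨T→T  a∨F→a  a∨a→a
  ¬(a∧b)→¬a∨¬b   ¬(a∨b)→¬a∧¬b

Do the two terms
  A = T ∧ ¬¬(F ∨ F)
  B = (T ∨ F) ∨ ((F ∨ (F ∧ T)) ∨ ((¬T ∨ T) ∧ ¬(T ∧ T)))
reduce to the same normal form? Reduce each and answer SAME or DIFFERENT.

Answer: DIFFERENT — A ⇓ F, B ⇓ T

Reduction:
Term A:
  start: T ∧ ¬¬(F ∨ F)
  [1] ¬¬(F ∨ F)
  [2] F ∨ F
  [3] F

Term B:
  start: (T ∨ F) ∨ ((F ∨ (F ∧ T)) ∨ ((¬T ∨ T) ∧ ¬(T ∧ T)))
  [1] T ∨ ((F ∨ (F ∧ T)) ∨ ((¬T ∨ T) ∧ ¬(T ∧ T)))
  [2] T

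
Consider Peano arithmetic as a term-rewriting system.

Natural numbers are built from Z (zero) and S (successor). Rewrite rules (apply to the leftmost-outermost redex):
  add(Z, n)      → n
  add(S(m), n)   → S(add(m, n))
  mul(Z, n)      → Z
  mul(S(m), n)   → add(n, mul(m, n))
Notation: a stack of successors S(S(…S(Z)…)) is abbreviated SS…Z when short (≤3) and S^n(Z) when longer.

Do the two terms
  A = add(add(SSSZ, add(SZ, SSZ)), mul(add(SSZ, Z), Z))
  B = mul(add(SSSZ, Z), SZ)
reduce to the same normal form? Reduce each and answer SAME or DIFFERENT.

Term A:
  start: add(add(SSSZ, add(SZ, SSZ)), mul(add(SSZ, Z), Z))
  [1] add(S(add(SSZ, add(SZ, SSZ))), mul(add(SSZ, Z), Z))
  [2] S(add(add(SSZ, add(SZ, SSZ)), mul(add(SSZ, Z), Z)))
  [3] S(add(S(add(SZ, add(SZ, SSZ))), mul(add(SSZ, Z), Z)))
  [4] S(S(add(add(SZ, add(SZ, SSZ)), mul(add(SSZ, Z), Z))))
  [5] S(S(add(S(add(Z, add(SZ, SSZ))), mul(add(SSZ, Z), Z))))
  [6] S(S(S(add(add(Z, add(SZ, SSZ)), mul(add(SSZ, Z), Z)))))
  [7] S(S(S(add(add(SZ, SSZ), mul(add(SSZ, Z), Z)))))
  [8] S(S(S(add(S(add(Z, SSZ)), mul(add(SSZ, Z), Z)))))
  [9] S(S(S(S(add(add(Z, SSZ), mul(add(SSZ, Z), Z))))))
  [10] S(S(S(S(add(SSZ, mul(add(SSZ, Z), Z))))))
  [11] S(S(S(S(S(add(SZ, mul(add(SSZ, Z), Z)))))))
  [12] S(S(S(S(S(S(add(Z, mul(add(SSZ, Z), Z))))))))
  [13] S(S(S(S(S(S(mul(add(SSZ, Z), Z)))))))
  [14] S(S(S(S(S(S(mul(S(add(SZ, Z)), Z)))))))
  [15] S(S(S(S(S(S(add(Z, mul(add(SZ, Z), Z))))))))
  [16] S(S(S(S(S(S(mul(add(SZ, Z), Z)))))))
  [17] S(S(S(S(S(S(mul(S(add(Z, Z)), Z)))))))
  [18] S(S(S(S(S(S(add(Z, mul(add(Z, Z), Z))))))))
  [19] S(S(S(S(S(S(mul(add(Z, Z), Z)))))))
  [20] S(S(S(S(S(S(mul(Z, Z)))))))
  [21] S^6(Z)

Term B:
  start: mul(add(SSSZ, Z), SZ)
  [1] mul(S(add(SSZ, Z)), SZ)
  [2] add(SZ, mul(add(SSZ, Z), SZ))
  [3] S(add(Z, mul(add(SSZ, Z), SZ)))
  [4] S(mul(add(SSZ, Z), SZ))
  [5] S(mul(S(add(SZ, Z)), SZ))
  [6] S(add(SZ, mul(add(SZ, Z), SZ)))
  [7] S(S(add(Z, mul(add(SZ, Z), SZ))))
  [8] S(S(mul(add(SZ, Z), SZ)))
  [9] S(S(mul(S(add(Z, Z)), SZ)))
  [10] S(S(add(SZ, mul(add(Z, Z), SZ))))
  [11] S(S(S(add(Z, mul(add(Z, Z), SZ)))))
  [12] S(S(S(mul(add(Z, Z), SZ))))
  [13] S(S(S(mul(Z, SZ))))
  [14] SSSZ

Answer: DIFFERENT — A ⇓ S^6(Z), B ⇓ SSSZ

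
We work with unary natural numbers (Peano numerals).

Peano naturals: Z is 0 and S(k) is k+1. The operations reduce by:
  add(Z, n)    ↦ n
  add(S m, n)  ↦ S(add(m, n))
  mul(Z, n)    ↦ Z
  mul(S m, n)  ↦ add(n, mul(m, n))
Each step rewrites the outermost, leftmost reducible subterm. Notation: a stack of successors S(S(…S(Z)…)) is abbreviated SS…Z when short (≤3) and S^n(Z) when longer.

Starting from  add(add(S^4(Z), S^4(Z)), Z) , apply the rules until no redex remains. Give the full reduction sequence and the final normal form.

Answer: normal form = S^8(Z)  (in 14 steps)

Reduction:
  start: add(add(S^4(Z), S^4(Z)), Z)
  step 1: add(S(add(SSSZ, S^4(Z))), Z)
  step 2: S(add(add(SSSZ, S^4(Z)), Z))
  step 3: S(add(S(add(SSZ, S^4(Z))), Z))
  step 4: S(S(add(add(SSZ, S^4(Z)), Z)))
  step 5: S(S(add(S(add(SZ, S^4(Z))), Z)))
  step 6: S(S(S(add(add(SZ, S^4(Z)), Z))))
  step 7: S(S(S(add(S(add(Z, S^4(Z))), Z))))
  step 8: S(S(S(S(add(add(Z, S^4(Z)), Z)))))
  step 9: S(S(S(S(add(S^4(Z), Z)))))
  step 10: S(S(S(S(S(add(SSSZ, Z))))))
  step 11: S(S(S(S(S(S(add(SSZ, Z)))))))
  step 12: S(S(S(S(S(S(S(add(SZ, Z))))))))
  step 13: S(S(S(S(S(S(S(S(add(Z, Z)))))))))
  step 14: S^8(Z)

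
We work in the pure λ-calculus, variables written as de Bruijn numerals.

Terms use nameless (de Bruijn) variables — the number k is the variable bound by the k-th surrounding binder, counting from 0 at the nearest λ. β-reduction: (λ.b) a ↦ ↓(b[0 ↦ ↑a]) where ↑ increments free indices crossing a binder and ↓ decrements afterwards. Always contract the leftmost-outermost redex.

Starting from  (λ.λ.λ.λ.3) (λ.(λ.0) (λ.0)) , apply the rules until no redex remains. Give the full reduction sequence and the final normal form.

  start: (λ.λ.λ.λ.3) (λ.(λ.0) (λ.0))
  [1] λ.λ.λ.λ.(λ.0) (λ.0)
  [2] λ.λ.λ.λ.λ.0

Answer: normal form = λ.λ.λ.λ.λ.0  (in 2 steps)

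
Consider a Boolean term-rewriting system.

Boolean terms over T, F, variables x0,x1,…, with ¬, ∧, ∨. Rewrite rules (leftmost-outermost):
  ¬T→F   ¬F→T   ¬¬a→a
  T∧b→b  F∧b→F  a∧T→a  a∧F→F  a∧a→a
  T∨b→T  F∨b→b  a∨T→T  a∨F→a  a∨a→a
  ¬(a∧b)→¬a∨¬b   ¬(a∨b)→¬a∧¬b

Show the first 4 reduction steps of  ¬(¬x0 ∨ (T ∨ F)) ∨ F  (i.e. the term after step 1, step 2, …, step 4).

  start: ¬(¬x0 ∨ (T ∨ F)) ∨ F
  [1] ¬(¬x0 ∨ (T ∨ F))
  [2] ¬¬x0 ∧ ¬(T ∨ F)
  [3] x0 ∧ ¬(T ∨ F)
  [4] x0 ∧ (¬T ∧ ¬F)

Answer: after 4 steps: x0 ∧ (¬T ∧ ¬F)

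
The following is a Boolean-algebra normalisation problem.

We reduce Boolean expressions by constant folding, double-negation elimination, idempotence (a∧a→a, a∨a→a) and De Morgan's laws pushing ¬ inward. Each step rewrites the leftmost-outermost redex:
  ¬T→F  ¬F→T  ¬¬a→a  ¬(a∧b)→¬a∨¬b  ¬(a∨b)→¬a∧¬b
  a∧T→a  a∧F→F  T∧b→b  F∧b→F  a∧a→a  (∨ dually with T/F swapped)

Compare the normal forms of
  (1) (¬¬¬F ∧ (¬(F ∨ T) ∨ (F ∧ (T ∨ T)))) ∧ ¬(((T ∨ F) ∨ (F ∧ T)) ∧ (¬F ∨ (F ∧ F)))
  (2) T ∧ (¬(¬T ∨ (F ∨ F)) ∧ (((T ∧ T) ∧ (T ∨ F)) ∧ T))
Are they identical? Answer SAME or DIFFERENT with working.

Term A:
  start: (¬¬¬F ∧ (¬(F ∨ T) ∨ (F ∧ (T ∨ T)))) ∧ ¬(((T ∨ F) ∨ (F ∧ T)) ∧ (¬F ∨ (F ∧ F)))
  →1  (¬F ∧ (¬(F ∨ T) ∨ (F ∧ (T ∨ T)))) ∧ ¬(((T ∨ F) ∨ (F ∧ T)) ∧ (¬F ∨ (F ∧ F)))
  →2  (T ∧ (¬(F ∨ T) ∨ (F ∧ (T ∨ T)))) ∧ ¬(((T ∨ F) ∨ (F ∧ T)) ∧ (¬F ∨ (F ∧ F)))
  →3  (¬(F ∨ T) ∨ (F ∧ (T ∨ T))) ∧ ¬(((T ∨ F) ∨ (F ∧ T)) ∧ (¬F ∨ (F ∧ F)))
  →4  ((¬F ∧ ¬T) ∨ (F ∧ (T ∨ T))) ∧ ¬(((T ∨ F) ∨ (F ∧ T)) ∧ (¬F ∨ (F ∧ F)))
  →5  ((T ∧ ¬T) ∨ (F ∧ (T ∨ T))) ∧ ¬(((T ∨ F) ∨ (F ∧ T)) ∧ (¬F ∨ (F ∧ F)))
  →6  (¬T ∨ (F ∧ (T ∨ T))) ∧ ¬(((T ∨ F) ∨ (F ∧ T)) ∧ (¬F ∨ (F ∧ F)))
  →7  (F ∨ (F ∧ (T ∨ T))) ∧ ¬(((T ∨ F) ∨ (F ∧ T)) ∧ (¬F ∨ (F ∧ F)))
  →8  (F ∧ (T ∨ T)) ∧ ¬(((T ∨ F) ∨ (F ∧ T)) ∧ (¬F ∨ (F ∧ F)))
  →9  F ∧ ¬(((T ∨ F) ∨ (F ∧ T)) ∧ (¬F ∨ (F ∧ F)))
  →10  F

Term B:
  start: T ∧ (¬(¬T ∨ (F ∨ F)) ∧ (((T ∧ T) ∧ (T ∨ F)) ∧ T))
  →1  ¬(¬T ∨ (F ∨ F)) ∧ (((T ∧ T) ∧ (T ∨ F)) ∧ T)
  →2  (¬¬T ∧ ¬(F ∨ F)) ∧ (((T ∧ T) ∧ (T ∨ F)) ∧ T)
  →3  (T ∧ ¬(F ∨ F)) ∧ (((T ∧ T) ∧ (T ∨ F)) ∧ T)
  →4  ¬(F ∨ F) ∧ (((T ∧ T) ∧ (T ∨ F)) ∧ T)
  →5  (¬F ∧ ¬F) ∧ (((T ∧ T) ∧ (T ∨ F)) ∧ T)
  →6  ¬F ∧ (((T ∧ T) ∧ (T ∨ F)) ∧ T)
  →7  T ∧ (((T ∧ T) ∧ (T ∨ F)) ∧ T)
  →8  ((T ∧ T) ∧ (T ∨ F)) ∧ T
  →9  (T ∧ T) ∧ (T ∨ F)
  →10  T ∧ (T ∨ F)
  →11  T ∨ F
  →12  T

Answer: DIFFERENT — A ⇓ F, B ⇓ T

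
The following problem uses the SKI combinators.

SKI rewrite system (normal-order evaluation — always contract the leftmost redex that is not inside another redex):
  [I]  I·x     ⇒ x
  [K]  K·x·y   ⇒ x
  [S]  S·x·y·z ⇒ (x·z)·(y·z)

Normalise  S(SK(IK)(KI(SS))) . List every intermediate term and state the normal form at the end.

  start: S(SK(IK)(KI(SS)))
  →1  S(K(KI(SS))(IK(KI(SS))))
  →2  S(KI(SS))
  →3  SI

Answer: normal form = SI  (in 3 steps)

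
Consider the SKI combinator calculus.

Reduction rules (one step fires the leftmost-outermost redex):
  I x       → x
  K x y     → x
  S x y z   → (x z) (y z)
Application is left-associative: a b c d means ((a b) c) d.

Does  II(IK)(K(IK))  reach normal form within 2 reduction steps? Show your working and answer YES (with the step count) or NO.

Answer: NO — after 2 steps the term is IK(K(IK)), not yet normal

Reduction:
  start: II(IK)(K(IK))
  step 1: I(IK)(K(IK))
  step 2: IK(K(IK))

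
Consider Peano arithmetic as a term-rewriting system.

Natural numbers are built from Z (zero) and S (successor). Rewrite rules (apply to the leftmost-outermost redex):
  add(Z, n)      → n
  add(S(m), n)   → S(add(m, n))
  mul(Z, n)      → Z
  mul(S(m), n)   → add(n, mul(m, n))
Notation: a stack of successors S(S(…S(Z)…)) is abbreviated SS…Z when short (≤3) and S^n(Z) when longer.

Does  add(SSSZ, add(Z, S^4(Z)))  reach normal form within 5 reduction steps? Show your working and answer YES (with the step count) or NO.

Answer: YES — reaches normal form S^7(Z) in 5 ≤ 5 steps

Working:
  start: add(SSSZ, add(Z, S^4(Z)))
  [1] S(add(SSZ, add(Z, S^4(Z))))
  [2] S(S(add(SZ, add(Z, S^4(Z)))))
  [3] S(S(S(add(Z, add(Z, S^4(Z))))))
  [4] S(S(S(add(Z, S^4(Z)))))
  [5] S^7(Z)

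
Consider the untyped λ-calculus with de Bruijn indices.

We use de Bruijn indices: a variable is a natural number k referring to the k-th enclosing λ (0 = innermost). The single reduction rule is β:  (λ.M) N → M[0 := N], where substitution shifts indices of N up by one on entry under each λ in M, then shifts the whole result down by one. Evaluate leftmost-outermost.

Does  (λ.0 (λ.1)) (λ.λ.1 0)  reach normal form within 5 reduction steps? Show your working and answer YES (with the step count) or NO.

Answer: YES — reaches normal form λ.λ.λ.1 0 in 3 ≤ 5 steps

Reduction:
  start: (λ.0 (λ.1)) (λ.λ.1 0)
  step 1: (λ.λ.1 0) (λ.λ.λ.1 0)
  step 2: λ.(λ.λ.λ.1 0) 0
  step 3: λ.λ.λ.1 0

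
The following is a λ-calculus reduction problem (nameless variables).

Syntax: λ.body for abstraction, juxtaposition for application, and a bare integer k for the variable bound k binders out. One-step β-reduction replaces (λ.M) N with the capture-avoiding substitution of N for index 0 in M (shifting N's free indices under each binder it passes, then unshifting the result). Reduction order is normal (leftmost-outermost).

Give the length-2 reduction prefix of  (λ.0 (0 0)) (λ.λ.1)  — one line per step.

Answer: after 2 steps: λ.(λ.λ.1) (λ.λ.1)

Derivation:
  start: (λ.0 (0 0)) (λ.λ.1)
  [1] (λ.λ.1) ((λ.λ.1) (λ.λ.1))
  [2] λ.(λ.λ.1) (λ.λ.1)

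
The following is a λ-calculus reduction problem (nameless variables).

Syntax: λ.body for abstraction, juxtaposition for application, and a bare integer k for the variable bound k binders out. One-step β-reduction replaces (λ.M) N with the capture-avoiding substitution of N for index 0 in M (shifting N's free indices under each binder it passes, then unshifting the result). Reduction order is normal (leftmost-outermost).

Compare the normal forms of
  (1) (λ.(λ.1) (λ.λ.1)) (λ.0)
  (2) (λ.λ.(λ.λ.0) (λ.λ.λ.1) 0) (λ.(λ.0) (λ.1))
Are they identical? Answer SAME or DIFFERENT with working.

Term A:
  start: (λ.(λ.1) (λ.λ.1)) (λ.0)
  [1] (λ.λ.0) (λ.λ.1)
  [2] λ.0

Term B:
  start: (λ.λ.(λ.λ.0) (λ.λ.λ.1) 0) (λ.(λ.0) (λ.1))
  [1] λ.(λ.λ.0) (λ.λ.λ.1) 0
  [2] λ.(λ.0) 0
  [3] λ.0

Answer: SAME — A ⇓ λ.0, B ⇓ λ.0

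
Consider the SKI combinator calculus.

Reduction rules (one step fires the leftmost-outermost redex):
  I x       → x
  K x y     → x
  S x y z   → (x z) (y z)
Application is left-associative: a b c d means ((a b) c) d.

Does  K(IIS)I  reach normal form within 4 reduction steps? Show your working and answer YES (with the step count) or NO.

Answer: YES — reaches normal form S in 3 ≤ 4 steps

Working:
  start: K(IIS)I
  →1  IIS
  →2  IS
  →3  S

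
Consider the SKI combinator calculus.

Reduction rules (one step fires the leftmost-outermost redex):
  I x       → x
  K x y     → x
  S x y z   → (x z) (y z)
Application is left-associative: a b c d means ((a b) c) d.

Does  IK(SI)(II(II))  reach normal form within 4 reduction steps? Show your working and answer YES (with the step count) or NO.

Answer: YES — reaches normal form SI in 2 ≤ 4 steps

Working:
  start: IK(SI)(II(II))
  step 1: K(SI)(II(II))
  step 2: SI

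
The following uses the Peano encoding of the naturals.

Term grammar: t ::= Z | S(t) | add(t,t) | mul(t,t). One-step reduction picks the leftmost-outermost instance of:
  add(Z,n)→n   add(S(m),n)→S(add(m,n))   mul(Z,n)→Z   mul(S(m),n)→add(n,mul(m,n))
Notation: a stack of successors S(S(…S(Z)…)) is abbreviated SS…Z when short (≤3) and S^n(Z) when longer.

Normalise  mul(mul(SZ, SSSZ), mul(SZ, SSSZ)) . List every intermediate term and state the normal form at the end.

  start: mul(mul(SZ, SSSZ), mul(SZ, SSSZ))
  [1] mul(add(SSSZ, mul(Z, SSSZ)), mul(SZ, SSSZ))
  [2] mul(S(add(SSZ, mul(Z, SSSZ))), mul(SZ, SSSZ))
  [3] add(mul(SZ, SSSZ), mul(add(SSZ, mul(Z, SSSZ)), mul(SZ, SSSZ)))
  [4] add(add(SSSZ, mul(Z, SSSZ)), mul(add(SSZ, mul(Z, SSSZ)), mul(SZ, SSSZ)))
  [5] add(S(add(SSZ, mul(Z, SSSZ))), mul(add(SSZ, mul(Z, SSSZ)), mul(SZ, SSSZ)))
  [6] S(add(add(SSZ, mul(Z, SSSZ)), mul(add(SSZ, mul(Z, SSSZ)), mul(SZ, SSSZ))))
  [7] S(add(S(add(SZ, mul(Z, SSSZ))), mul(add(SSZ, mul(Z, SSSZ)), mul(SZ, SSSZ))))
  [8] S(S(add(add(SZ, mul(Z, SSSZ)), mul(add(SSZ, mul(Z, SSSZ)), mul(SZ, SSSZ)))))
  [9] S(S(add(S(add(Z, mul(Z, SSSZ))), mul(add(SSZ, mul(Z, SSSZ)), mul(SZ, SSSZ)))))
  [10] S(S(S(add(add(Z, mul(Z, SSSZ)), mul(add(SSZ, mul(Z, SSSZ)), mul(SZ, SSSZ))))))
  [11] S(S(S(add(mul(Z, SSSZ), mul(add(SSZ, mul(Z, SSSZ)), mul(SZ, SSSZ))))))
  [12] S(S(S(add(Z, mul(add(SSZ, mul(Z, SSSZ)), mul(SZ, SSSZ))))))
  [13] S(S(S(mul(add(SSZ, mul(Z, SSSZ)), mul(SZ, SSSZ)))))
  [14] S(S(S(mul(S(add(SZ, mul(Z, SSSZ))), mul(SZ, SSSZ)))))
  [15] S(S(S(add(mul(SZ, SSSZ), mul(add(SZ, mul(Z, SSSZ)), mul(SZ, SSSZ))))))
  [16] S(S(S(add(add(SSSZ, mul(Z, SSSZ)), mul(add(SZ, mul(Z, SSSZ)), mul(SZ, SSSZ))))))
  [17] S(S(S(add(S(add(SSZ, mul(Z, SSSZ))), mul(add(SZ, mul(Z, SSSZ)), mul(SZ, SSSZ))))))
  [18] S(S(S(S(add(add(SSZ, mul(Z, SSSZ)), mul(add(SZ, mul(Z, SSSZ)), mul(SZ, SSSZ)))))))
  [19] S(S(S(S(add(S(add(SZ, mul(Z, SSSZ))), mul(add(SZ, mul(Z, SSSZ)), mul(SZ, SSSZ)))))))
  [20] S(S(S(S(S(add(add(SZ, mul(Z, SSSZ)), mul(add(SZ, mul(Z, SSSZ)), mul(SZ, SSSZ))))))))
  [21] S(S(S(S(S(add(S(add(Z, mul(Z, SSSZ))), mul(add(SZ, mul(Z, SSSZ)), mul(SZ, SSSZ))))))))
  [22] S(S(S(S(S(S(add(add(Z, mul(Z, SSSZ)), mul(add(SZ, mul(Z, SSSZ)), mul(SZ, SSSZ)))))))))
  [23] S(S(S(S(S(S(add(mul(Z, SSSZ), mul(add(SZ, mul(Z, SSSZ)), mul(SZ, SSSZ)))))))))
  [24] S(S(S(S(S(S(add(Z, mul(add(SZ, mul(Z, SSSZ)), mul(SZ, SSSZ)))))))))
  [25] S(S(S(S(S(S(mul(add(SZ, mul(Z, SSSZ)), mul(SZ, SSSZ))))))))
  [26] S(S(S(S(S(S(mul(S(add(Z, mul(Z, SSSZ))), mul(SZ, SSSZ))))))))
  [27] S(S(S(S(S(S(add(mul(SZ, SSSZ), mul(add(Z, mul(Z, SSSZ)), mul(SZ, SSSZ)))))))))
  [28] S(S(S(S(S(S(add(add(SSSZ, mul(Z, SSSZ)), mul(add(Z, mul(Z, SSSZ)), mul(SZ, SSSZ)))))))))
  [29] S(S(S(S(S(S(add(S(add(SSZ, mul(Z, SSSZ))), mul(add(Z, mul(Z, SSSZ)), mul(SZ, SSSZ)))))))))
  [30] S(S(S(S(S(S(S(add(add(SSZ, mul(Z, SSSZ)), mul(add(Z, mul(Z, SSSZ)), mul(SZ, SSSZ))))))))))
  [31] S(S(S(S(S(S(S(add(S(add(SZ, mul(Z, SSSZ))), mul(add(Z, mul(Z, SSSZ)), mul(SZ, SSSZ))))))))))
  [32] S(S(S(S(S(S(S(S(add(add(SZ, mul(Z, SSSZ)), mul(add(Z, mul(Z, SSSZ)), mul(SZ, SSSZ)))))))))))
  [33] S(S(S(S(S(S(S(S(add(S(add(Z, mul(Z, SSSZ))), mul(add(Z, mul(Z, SSSZ)), mul(SZ, SSSZ)))))))))))
  [34] S(S(S(S(S(S(S(S(S(add(add(Z, mul(Z, SSSZ)), mul(add(Z, mul(Z, SSSZ)), mul(SZ, SSSZ))))))))))))
  [35] S(S(S(S(S(S(S(S(S(add(mul(Z, SSSZ), mul(add(Z, mul(Z, SSSZ)), mul(SZ, SSSZ))))))))))))
  [36] S(S(S(S(S(S(S(S(S(add(Z, mul(add(Z, mul(Z, SSSZ)), mul(SZ, SSSZ))))))))))))
  [37] S(S(S(S(S(S(S(S(S(mul(add(Z, mul(Z, SSSZ)), mul(SZ, SSSZ)))))))))))
  [38] S(S(S(S(S(S(S(S(S(mul(mul(Z, SSSZ), mul(SZ, SSSZ)))))))))))
  [39] S(S(S(S(S(S(S(S(S(mul(Z, mul(SZ, SSSZ)))))))))))
  [40] S^9(Z)

Answer: normal form = S^9(Z)  (in 40 steps)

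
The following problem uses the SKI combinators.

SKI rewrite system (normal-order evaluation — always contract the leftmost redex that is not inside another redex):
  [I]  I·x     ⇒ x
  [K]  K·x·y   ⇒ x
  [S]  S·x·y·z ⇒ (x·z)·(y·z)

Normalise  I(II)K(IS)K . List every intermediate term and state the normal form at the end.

  start: I(II)K(IS)K
  step 1: IIK(IS)K
  step 2: IK(IS)K
  step 3: K(IS)K
  step 4: IS
  step 5: S

Answer: normal form = S  (in 5 steps)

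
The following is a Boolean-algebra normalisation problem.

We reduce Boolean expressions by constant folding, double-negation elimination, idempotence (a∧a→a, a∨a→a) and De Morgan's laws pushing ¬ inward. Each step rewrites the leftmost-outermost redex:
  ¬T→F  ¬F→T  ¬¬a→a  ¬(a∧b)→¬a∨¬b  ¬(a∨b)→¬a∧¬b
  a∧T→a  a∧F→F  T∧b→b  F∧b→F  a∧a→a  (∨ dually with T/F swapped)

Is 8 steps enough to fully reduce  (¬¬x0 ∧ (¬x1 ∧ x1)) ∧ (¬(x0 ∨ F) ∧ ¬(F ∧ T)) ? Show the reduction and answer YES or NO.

  start: (¬¬x0 ∧ (¬x1 ∧ x1)) ∧ (¬(x0 ∨ F) ∧ ¬(F ∧ T))
  →1  (x0 ∧ (¬x1 ∧ x1)) ∧ (¬(x0 ∨ F) ∧ ¬(F ∧ T))
  →2  (x0 ∧ (¬x1 ∧ x1)) ∧ ((¬x0 ∧ ¬F) ∧ ¬(F ∧ T))
  →3  (x0 ∧ (¬x1 ∧ x1)) ∧ ((¬x0 ∧ T) ∧ ¬(F ∧ T))
  →4  (x0 ∧ (¬x1 ∧ x1)) ∧ (¬x0 ∧ ¬(F ∧ T))
  →5  (x0 ∧ (¬x1 ∧ x1)) ∧ (¬x0 ∧ (¬F ∨ ¬T))
  →6  (x0 ∧ (¬x1 ∧ x1)) ∧ (¬x0 ∧ (T ∨ ¬T))
  →7  (x0 ∧ (¬x1 ∧ x1)) ∧ (¬x0 ∧ T)
  →8  (x0 ∧ (¬x1 ∧ x1)) ∧ ¬x0

Answer: YES — reaches normal form (x0 ∧ (¬x1 ∧ x1)) ∧ ¬x0 in 8 ≤ 8 steps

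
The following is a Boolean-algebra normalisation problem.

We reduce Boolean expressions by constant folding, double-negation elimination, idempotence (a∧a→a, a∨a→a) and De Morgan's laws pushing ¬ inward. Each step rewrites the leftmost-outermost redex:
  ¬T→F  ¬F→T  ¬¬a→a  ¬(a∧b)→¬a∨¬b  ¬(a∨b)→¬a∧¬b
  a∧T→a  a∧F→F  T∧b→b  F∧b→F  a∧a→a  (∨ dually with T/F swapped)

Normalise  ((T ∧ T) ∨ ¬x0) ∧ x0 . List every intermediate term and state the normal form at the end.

Answer: normal form = x0  (in 3 steps)

Working:
  start: ((T ∧ T) ∨ ¬x0) ∧ x0
  →1  (T ∨ ¬x0) ∧ x0
  →2  T ∧ x0
  →3  x0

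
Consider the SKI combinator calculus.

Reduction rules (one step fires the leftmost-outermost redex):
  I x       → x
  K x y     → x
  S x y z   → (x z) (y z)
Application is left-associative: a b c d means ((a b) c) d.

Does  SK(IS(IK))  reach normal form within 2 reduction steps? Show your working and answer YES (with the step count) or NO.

Answer: YES — reaches normal form SK(SK) in 2 ≤ 2 steps

Reduction:
  start: SK(IS(IK))
  [1] SK(S(IK))
  [2] SK(SK)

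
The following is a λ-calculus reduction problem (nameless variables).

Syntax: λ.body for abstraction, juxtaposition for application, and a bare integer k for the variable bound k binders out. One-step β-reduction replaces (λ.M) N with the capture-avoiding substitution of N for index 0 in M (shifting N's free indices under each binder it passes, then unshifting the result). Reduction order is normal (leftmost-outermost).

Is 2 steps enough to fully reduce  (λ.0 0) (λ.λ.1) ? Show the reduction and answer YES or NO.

Answer: YES — reaches normal form λ.λ.λ.1 in 2 ≤ 2 steps

Reduction:
  start: (λ.0 0) (λ.λ.1)
  [1] (λ.λ.1) (λ.λ.1)
  [2] λ.λ.λ.1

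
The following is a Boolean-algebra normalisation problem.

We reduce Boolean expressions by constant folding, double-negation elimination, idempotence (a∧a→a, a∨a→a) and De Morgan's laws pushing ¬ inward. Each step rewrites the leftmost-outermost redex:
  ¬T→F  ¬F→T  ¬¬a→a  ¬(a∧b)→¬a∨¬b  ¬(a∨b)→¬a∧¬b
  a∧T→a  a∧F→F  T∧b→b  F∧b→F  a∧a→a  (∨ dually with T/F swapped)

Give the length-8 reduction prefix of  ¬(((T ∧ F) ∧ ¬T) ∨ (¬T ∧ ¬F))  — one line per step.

Answer: after 8 steps: ¬(¬T ∧ ¬F)

Derivation:
  start: ¬(((T ∧ F) ∧ ¬T) ∨ (¬T ∧ ¬F))
  step 1: ¬((T ∧ F) ∧ ¬T) ∧ ¬(¬T ∧ ¬F)
  step 2: (¬(T ∧ F) ∨ ¬¬T) ∧ ¬(¬T ∧ ¬F)
  step 3: ((¬T ∨ ¬F) ∨ ¬¬T) ∧ ¬(¬T ∧ ¬F)
  step 4: ((F ∨ ¬F) ∨ ¬¬T) ∧ ¬(¬T ∧ ¬F)
  step 5: (¬F ∨ ¬¬T) ∧ ¬(¬T ∧ ¬F)
  step 6: (T ∨ ¬¬T) ∧ ¬(¬T ∧ ¬F)
  step 7: T ∧ ¬(¬T ∧ ¬F)
  step 8: ¬(¬T ∧ ¬F)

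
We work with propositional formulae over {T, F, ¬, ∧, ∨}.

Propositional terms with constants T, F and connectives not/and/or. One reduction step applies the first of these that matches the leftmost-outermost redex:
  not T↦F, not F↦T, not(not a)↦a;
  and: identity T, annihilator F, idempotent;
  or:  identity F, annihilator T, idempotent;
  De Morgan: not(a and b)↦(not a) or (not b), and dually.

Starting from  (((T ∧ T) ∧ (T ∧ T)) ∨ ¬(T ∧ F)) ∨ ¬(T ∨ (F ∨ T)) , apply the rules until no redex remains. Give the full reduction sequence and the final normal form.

  start: (((T ∧ T) ∧ (T ∧ T)) ∨ ¬(T ∧ F)) ∨ ¬(T ∨ (F ∨ T))
  step 1: ((T ∧ T) ∨ ¬(T ∧ F)) ∨ ¬(T ∨ (F ∨ T))
  step 2: (T ∨ ¬(T ∧ F)) ∨ ¬(T ∨ (F ∨ T))
  step 3: T ∨ ¬(T ∨ (F ∨ T))
  step 4: T

Answer: normal form = T  (in 4 steps)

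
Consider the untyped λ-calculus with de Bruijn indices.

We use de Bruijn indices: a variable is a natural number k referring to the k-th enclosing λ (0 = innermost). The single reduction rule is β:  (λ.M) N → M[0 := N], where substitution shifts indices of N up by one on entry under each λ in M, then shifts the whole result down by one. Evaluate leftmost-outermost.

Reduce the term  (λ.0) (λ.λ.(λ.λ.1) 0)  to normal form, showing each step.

Answer: normal form = λ.λ.λ.1  (in 2 steps)

Derivation:
  start: (λ.0) (λ.λ.(λ.λ.1) 0)
  step 1: λ.λ.(λ.λ.1) 0
  step 2: λ.λ.λ.1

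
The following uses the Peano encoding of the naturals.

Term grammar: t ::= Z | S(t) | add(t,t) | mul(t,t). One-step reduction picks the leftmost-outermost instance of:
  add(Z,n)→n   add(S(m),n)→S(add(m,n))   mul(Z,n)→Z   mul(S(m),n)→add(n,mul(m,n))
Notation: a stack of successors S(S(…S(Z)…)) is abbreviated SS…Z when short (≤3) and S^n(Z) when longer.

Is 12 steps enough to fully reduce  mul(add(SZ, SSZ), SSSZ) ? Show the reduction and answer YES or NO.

Answer: NO — after 12 steps the term is S(S(S(S(S(S(mul(SZ, SSSZ))))))), not yet normal

Derivation:
  start: mul(add(SZ, SSZ), SSSZ)
  step 1: mul(S(add(Z, SSZ)), SSSZ)
  step 2: add(SSSZ, mul(add(Z, SSZ), SSSZ))
  step 3: S(add(SSZ, mul(add(Z, SSZ), SSSZ)))
  step 4: S(S(add(SZ, mul(add(Z, SSZ), SSSZ))))
  step 5: S(S(S(add(Z, mul(add(Z, SSZ), SSSZ)))))
  step 6: S(S(S(mul(add(Z, SSZ), SSSZ))))
  step 7: S(S(S(mul(SSZ, SSSZ))))
  step 8: S(S(S(add(SSSZ, mul(SZ, SSSZ)))))
  step 9: S(S(S(S(add(SSZ, mul(SZ, SSSZ))))))
  step 10: S(S(S(S(S(add(SZ, mul(SZ, SSSZ)))))))
  step 11: S(S(S(S(S(S(add(Z, mul(SZ, SSSZ))))))))
  step 12: S(S(S(S(S(S(mul(SZ, SSSZ)))))))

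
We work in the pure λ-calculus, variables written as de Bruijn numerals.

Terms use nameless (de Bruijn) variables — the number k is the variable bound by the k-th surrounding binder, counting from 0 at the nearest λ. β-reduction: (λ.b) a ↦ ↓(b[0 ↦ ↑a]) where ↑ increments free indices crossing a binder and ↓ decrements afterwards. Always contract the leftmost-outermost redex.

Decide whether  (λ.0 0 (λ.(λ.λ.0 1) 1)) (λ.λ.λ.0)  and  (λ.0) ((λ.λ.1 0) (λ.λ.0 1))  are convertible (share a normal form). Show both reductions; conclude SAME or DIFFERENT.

Answer: DIFFERENT — A ⇓ λ.0, B ⇓ λ.λ.0 1

Reduction:
Term A:
  start: (λ.0 0 (λ.(λ.λ.0 1) 1)) (λ.λ.λ.0)
  step 1: (λ.λ.λ.0) (λ.λ.λ.0) (λ.(λ.λ.0 1) (λ.λ.λ.0))
  step 2: (λ.λ.0) (λ.(λ.λ.0 1) (λ.λ.λ.0))
  step 3: λ.0

Term B:
  start: (λ.0) ((λ.λ.1 0) (λ.λ.0 1))
  step 1: (λ.λ.1 0) (λ.λ.0 1)
  step 2: λ.(λ.λ.0 1) 0
  step 3: λ.λ.0 1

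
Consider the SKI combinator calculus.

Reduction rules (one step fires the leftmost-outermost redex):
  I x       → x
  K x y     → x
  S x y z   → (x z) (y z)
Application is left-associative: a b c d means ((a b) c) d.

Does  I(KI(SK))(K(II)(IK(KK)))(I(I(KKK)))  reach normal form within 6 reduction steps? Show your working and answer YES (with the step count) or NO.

  start: I(KI(SK))(K(II)(IK(KK)))(I(I(KKK)))
  [1] KI(SK)(K(II)(IK(KK)))(I(I(KKK)))
  [2] I(K(II)(IK(KK)))(I(I(KKK)))
  [3] K(II)(IK(KK))(I(I(KKK)))
  [4] II(I(I(KKK)))
  [5] I(I(I(KKK)))
  [6] I(I(KKK))

Answer: NO — after 6 steps the term is I(I(KKK)), not yet normal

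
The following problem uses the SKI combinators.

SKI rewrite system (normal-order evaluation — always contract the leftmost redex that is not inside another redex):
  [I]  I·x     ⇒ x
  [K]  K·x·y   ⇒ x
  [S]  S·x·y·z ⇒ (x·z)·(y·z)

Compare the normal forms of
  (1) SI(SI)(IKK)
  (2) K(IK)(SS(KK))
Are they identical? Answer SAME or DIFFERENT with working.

Answer: SAME — A ⇓ K, B ⇓ K

Reduction:
Term A:
  start: SI(SI)(IKK)
  step 1: I(IKK)(SI(IKK))
  step 2: IKK(SI(IKK))
  step 3: KK(SI(IKK))
  step 4: K

Term B:
  start: K(IK)(SS(KK))
  step 1: IK
  step 2: K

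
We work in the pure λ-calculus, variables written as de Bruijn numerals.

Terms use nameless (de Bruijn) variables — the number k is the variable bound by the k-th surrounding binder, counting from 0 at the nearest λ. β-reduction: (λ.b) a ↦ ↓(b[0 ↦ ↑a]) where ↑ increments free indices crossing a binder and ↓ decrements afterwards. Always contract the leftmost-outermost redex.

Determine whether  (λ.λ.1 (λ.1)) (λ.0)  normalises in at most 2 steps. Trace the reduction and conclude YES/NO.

Answer: YES — reaches normal form λ.λ.1 in 2 ≤ 2 steps

Reduction:
  start: (λ.λ.1 (λ.1)) (λ.0)
  [1] λ.(λ.0) (λ.1)
  [2] λ.λ.1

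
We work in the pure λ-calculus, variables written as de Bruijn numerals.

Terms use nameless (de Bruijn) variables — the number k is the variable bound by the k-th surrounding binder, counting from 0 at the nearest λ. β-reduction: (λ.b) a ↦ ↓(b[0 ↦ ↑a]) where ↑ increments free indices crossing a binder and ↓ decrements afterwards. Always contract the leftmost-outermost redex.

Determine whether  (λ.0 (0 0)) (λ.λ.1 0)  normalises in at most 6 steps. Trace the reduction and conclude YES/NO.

  start: (λ.0 (0 0)) (λ.λ.1 0)
  step 1: (λ.λ.1 0) ((λ.λ.1 0) (λ.λ.1 0))
  step 2: λ.(λ.λ.1 0) (λ.λ.1 0) 0
  step 3: λ.(λ.(λ.λ.1 0) 0) 0
  step 4: λ.(λ.λ.1 0) 0
  step 5: λ.λ.1 0

Answer: YES — reaches normal form λ.λ.1 0 in 5 ≤ 6 steps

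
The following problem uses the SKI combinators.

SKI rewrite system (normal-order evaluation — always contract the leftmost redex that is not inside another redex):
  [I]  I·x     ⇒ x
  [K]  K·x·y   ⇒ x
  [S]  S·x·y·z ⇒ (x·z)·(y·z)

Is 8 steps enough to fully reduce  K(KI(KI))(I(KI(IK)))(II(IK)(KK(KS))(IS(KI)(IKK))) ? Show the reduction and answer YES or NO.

Answer: YES — reaches normal form K in 8 ≤ 8 steps

Reduction:
  start: K(KI(KI))(I(KI(IK)))(II(IK)(KK(KS))(IS(KI)(IKK)))
  step 1: KI(KI)(II(IK)(KK(KS))(IS(KI)(IKK)))
  step 2: I(II(IK)(KK(KS))(IS(KI)(IKK)))
  step 3: II(IK)(KK(KS))(IS(KI)(IKK))
  step 4: I(IK)(KK(KS))(IS(KI)(IKK))
  step 5: IK(KK(KS))(IS(KI)(IKK))
  step 6: K(KK(KS))(IS(KI)(IKK))
  step 7: KK(KS)
  step 8: K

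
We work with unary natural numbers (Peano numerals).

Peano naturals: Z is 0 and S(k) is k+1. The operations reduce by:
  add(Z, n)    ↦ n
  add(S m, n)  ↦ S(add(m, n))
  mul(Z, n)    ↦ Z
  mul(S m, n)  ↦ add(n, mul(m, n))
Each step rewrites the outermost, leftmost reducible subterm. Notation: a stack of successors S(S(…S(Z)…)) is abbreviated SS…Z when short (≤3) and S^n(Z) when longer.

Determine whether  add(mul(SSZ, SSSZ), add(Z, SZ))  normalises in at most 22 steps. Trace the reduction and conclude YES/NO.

  start: add(mul(SSZ, SSSZ), add(Z, SZ))
  [1] add(add(SSSZ, mul(SZ, SSSZ)), add(Z, SZ))
  [2] add(S(add(SSZ, mul(SZ, SSSZ))), add(Z, SZ))
  [3] S(add(add(SSZ, mul(SZ, SSSZ)), add(Z, SZ)))
  [4] S(add(S(add(SZ, mul(SZ, SSSZ))), add(Z, SZ)))
  [5] S(S(add(add(SZ, mul(SZ, SSSZ)), add(Z, SZ))))
  [6] S(S(add(S(add(Z, mul(SZ, SSSZ))), add(Z, SZ))))
  [7] S(S(S(add(add(Z, mul(SZ, SSSZ)), add(Z, SZ)))))
  [8] S(S(S(add(mul(SZ, SSSZ), add(Z, SZ)))))
  [9] S(S(S(add(add(SSSZ, mul(Z, SSSZ)), add(Z, SZ)))))
  [10] S(S(S(add(S(add(SSZ, mul(Z, SSSZ))), add(Z, SZ)))))
  [11] S(S(S(S(add(add(SSZ, mul(Z, SSSZ)), add(Z, SZ))))))
  [12] S(S(S(S(add(S(add(SZ, mul(Z, SSSZ))), add(Z, SZ))))))
  [13] S(S(S(S(S(add(add(SZ, mul(Z, SSSZ)), add(Z, SZ)))))))
  [14] S(S(S(S(S(add(S(add(Z, mul(Z, SSSZ))), add(Z, SZ)))))))
  [15] S(S(S(S(S(S(add(add(Z, mul(Z, SSSZ)), add(Z, SZ))))))))
  [16] S(S(S(S(S(S(add(mul(Z, SSSZ), add(Z, SZ))))))))
  [17] S(S(S(S(S(S(add(Z, add(Z, SZ))))))))
  [18] S(S(S(S(S(S(add(Z, SZ)))))))
  [19] S^7(Z)

Answer: YES — reaches normal form S^7(Z) in 19 ≤ 22 steps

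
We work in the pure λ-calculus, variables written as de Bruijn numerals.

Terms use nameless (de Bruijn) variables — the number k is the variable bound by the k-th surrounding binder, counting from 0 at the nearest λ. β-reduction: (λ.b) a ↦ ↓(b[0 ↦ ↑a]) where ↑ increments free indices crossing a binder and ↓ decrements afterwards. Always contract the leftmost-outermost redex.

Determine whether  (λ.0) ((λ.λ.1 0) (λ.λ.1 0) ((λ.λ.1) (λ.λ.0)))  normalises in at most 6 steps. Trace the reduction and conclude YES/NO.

  start: (λ.0) ((λ.λ.1 0) (λ.λ.1 0) ((λ.λ.1) (λ.λ.0)))
  step 1: (λ.λ.1 0) (λ.λ.1 0) ((λ.λ.1) (λ.λ.0))
  step 2: (λ.(λ.λ.1 0) 0) ((λ.λ.1) (λ.λ.0))
  step 3: (λ.λ.1 0) ((λ.λ.1) (λ.λ.0))
  step 4: λ.(λ.λ.1) (λ.λ.0) 0
  step 5: λ.(λ.λ.λ.0) 0
  step 6: λ.λ.λ.0

Answer: YES — reaches normal form λ.λ.λ.0 in 6 ≤ 6 steps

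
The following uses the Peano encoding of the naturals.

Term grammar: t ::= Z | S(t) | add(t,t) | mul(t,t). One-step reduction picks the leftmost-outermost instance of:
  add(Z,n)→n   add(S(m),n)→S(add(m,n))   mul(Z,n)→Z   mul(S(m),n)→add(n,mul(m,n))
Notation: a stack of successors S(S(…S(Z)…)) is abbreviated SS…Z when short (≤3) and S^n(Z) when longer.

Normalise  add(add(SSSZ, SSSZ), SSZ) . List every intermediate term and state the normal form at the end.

  start: add(add(SSSZ, SSSZ), SSZ)
  step 1: add(S(add(SSZ, SSSZ)), SSZ)
  step 2: S(add(add(SSZ, SSSZ), SSZ))
  step 3: S(add(S(add(SZ, SSSZ)), SSZ))
  step 4: S(S(add(add(SZ, SSSZ), SSZ)))
  step 5: S(S(add(S(add(Z, SSSZ)), SSZ)))
  step 6: S(S(S(add(add(Z, SSSZ), SSZ))))
  step 7: S(S(S(add(SSSZ, SSZ))))
  step 8: S(S(S(S(add(SSZ, SSZ)))))
  step 9: S(S(S(S(S(add(SZ, SSZ))))))
  step 10: S(S(S(S(S(S(add(Z, SSZ)))))))
  step 11: S^8(Z)

Answer: normal form = S^8(Z)  (in 11 steps)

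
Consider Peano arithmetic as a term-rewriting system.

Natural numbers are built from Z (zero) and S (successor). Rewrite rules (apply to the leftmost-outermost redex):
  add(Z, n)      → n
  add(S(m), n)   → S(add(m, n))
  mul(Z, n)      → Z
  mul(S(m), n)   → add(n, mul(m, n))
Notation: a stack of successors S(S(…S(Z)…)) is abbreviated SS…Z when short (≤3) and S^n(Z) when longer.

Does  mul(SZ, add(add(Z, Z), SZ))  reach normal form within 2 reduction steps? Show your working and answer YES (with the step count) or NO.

Answer: NO — after 2 steps the term is add(add(Z, SZ), mul(Z, add(add(Z, Z), SZ))), not yet normal

Working:
  start: mul(SZ, add(add(Z, Z), SZ))
  step 1: add(add(add(Z, Z), SZ), mul(Z, add(add(Z, Z), SZ)))
  step 2: add(add(Z, SZ), mul(Z, add(add(Z, Z), SZ)))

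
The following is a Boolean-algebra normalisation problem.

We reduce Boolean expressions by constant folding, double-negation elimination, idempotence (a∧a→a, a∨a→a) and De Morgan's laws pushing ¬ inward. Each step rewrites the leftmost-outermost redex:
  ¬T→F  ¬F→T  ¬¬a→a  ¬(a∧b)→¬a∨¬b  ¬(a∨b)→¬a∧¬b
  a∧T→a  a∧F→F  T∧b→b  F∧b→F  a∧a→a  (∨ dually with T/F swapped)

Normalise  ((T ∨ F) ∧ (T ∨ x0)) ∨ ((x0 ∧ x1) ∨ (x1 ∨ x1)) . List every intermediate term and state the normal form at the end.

Answer: normal form = T  (in 4 steps)

Derivation:
  start: ((T ∨ F) ∧ (T ∨ x0)) ∨ ((x0 ∧ x1) ∨ (x1 ∨ x1))
  [1] (T ∧ (T ∨ x0)) ∨ ((x0 ∧ x1) ∨ (x1 ∨ x1))
  [2] (T ∨ x0) ∨ ((x0 ∧ x1) ∨ (x1 ∨ x1))
  [3] T ∨ ((x0 ∧ x1) ∨ (x1 ∨ x1))
  [4] T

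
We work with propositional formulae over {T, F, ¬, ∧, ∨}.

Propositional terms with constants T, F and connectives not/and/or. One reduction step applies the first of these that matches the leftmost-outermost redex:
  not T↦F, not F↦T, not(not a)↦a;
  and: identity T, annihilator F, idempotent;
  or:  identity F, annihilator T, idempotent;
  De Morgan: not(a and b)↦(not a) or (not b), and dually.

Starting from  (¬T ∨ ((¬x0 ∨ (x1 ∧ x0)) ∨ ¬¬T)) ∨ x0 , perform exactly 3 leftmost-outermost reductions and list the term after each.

  start: (¬T ∨ ((¬x0 ∨ (x1 ∧ x0)) ∨ ¬¬T)) ∨ x0
  →1  (F ∨ ((¬x0 ∨ (x1 ∧ x0)) ∨ ¬¬T)) ∨ x0
  →2  ((¬x0 ∨ (x1 ∧ x0)) ∨ ¬¬T) ∨ x0
  →3  ((¬x0 ∨ (x1 ∧ x0)) ∨ T) ∨ x0

Answer: after 3 steps: ((¬x0 ∨ (x1 ∧ x0)) ∨ T) ∨ x0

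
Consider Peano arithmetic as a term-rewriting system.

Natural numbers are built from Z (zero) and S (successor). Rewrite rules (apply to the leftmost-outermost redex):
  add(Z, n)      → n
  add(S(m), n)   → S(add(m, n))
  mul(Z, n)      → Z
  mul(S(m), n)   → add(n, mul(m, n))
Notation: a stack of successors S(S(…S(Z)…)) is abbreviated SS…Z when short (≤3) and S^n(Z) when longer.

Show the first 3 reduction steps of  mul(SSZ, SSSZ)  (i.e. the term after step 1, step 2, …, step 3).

Answer: after 3 steps: S(S(add(SZ, mul(SZ, SSSZ))))

Working:
  start: mul(SSZ, SSSZ)
  →1  add(SSSZ, mul(SZ, SSSZ))
  →2  S(add(SSZ, mul(SZ, SSSZ)))
  →3  S(S(add(SZ, mul(SZ, SSSZ))))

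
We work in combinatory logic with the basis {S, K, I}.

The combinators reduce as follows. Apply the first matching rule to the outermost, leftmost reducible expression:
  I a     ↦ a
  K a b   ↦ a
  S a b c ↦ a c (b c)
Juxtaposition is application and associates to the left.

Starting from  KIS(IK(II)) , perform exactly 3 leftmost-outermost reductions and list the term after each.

  start: KIS(IK(II))
  →1  I(IK(II))
  →2  IK(II)
  →3  K(II)

Answer: after 3 steps: K(II)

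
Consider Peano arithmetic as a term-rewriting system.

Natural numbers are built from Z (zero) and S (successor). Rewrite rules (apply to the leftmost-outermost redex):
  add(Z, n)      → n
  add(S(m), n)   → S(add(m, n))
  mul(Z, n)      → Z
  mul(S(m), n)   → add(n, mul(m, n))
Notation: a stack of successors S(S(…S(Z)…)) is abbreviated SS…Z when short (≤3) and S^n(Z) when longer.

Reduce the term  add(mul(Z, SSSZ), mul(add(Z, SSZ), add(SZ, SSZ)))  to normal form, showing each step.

Answer: normal form = S^6(Z)  (in 18 steps)

Working:
  start: add(mul(Z, SSSZ), mul(add(Z, SSZ), add(SZ, SSZ)))
  step 1: add(Z, mul(add(Z, SSZ), add(SZ, SSZ)))
  step 2: mul(add(Z, SSZ), add(SZ, SSZ))
  step 3: mul(SSZ, add(SZ, SSZ))
  step 4: add(add(SZ, SSZ), mul(SZ, add(SZ, SSZ)))
  step 5: add(S(add(Z, SSZ)), mul(SZ, add(SZ, SSZ)))
  step 6: S(add(add(Z, SSZ), mul(SZ, add(SZ, SSZ))))
  step 7: S(add(SSZ, mul(SZ, add(SZ, SSZ))))
  step 8: S(S(add(SZ, mul(SZ, add(SZ, SSZ)))))
  step 9: S(S(S(add(Z, mul(SZ, add(SZ, SSZ))))))
  step 10: S(S(S(mul(SZ, add(SZ, SSZ)))))
  step 11: S(S(S(add(add(SZ, SSZ), mul(Z, add(SZ, SSZ))))))
  step 12: S(S(S(add(S(add(Z, SSZ)), mul(Z, add(SZ, SSZ))))))
  step 13: S(S(S(S(add(add(Z, SSZ), mul(Z, add(SZ, SSZ)))))))
  step 14: S(S(S(S(add(SSZ, mul(Z, add(SZ, SSZ)))))))
  step 15: S(S(S(S(S(add(SZ, mul(Z, add(SZ, SSZ))))))))
  step 16: S(S(S(S(S(S(add(Z, mul(Z, add(SZ, SSZ)))))))))
  step 17: S(S(S(S(S(S(mul(Z, add(SZ, SSZ))))))))
  step 18: S^6(Z)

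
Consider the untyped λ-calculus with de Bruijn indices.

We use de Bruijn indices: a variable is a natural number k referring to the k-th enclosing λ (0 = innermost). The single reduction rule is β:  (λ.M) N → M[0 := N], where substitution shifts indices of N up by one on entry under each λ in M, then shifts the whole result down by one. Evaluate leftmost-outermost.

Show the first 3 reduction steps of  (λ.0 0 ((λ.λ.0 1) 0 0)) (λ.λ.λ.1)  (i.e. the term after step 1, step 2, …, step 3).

  start: (λ.0 0 ((λ.λ.0 1) 0 0)) (λ.λ.λ.1)
  →1  (λ.λ.λ.1) (λ.λ.λ.1) ((λ.λ.0 1) (λ.λ.λ.1) (λ.λ.λ.1))
  →2  (λ.λ.1) ((λ.λ.0 1) (λ.λ.λ.1) (λ.λ.λ.1))
  →3  λ.(λ.λ.0 1) (λ.λ.λ.1) (λ.λ.λ.1)

Answer: after 3 steps: λ.(λ.λ.0 1) (λ.λ.λ.1) (λ.λ.λ.1)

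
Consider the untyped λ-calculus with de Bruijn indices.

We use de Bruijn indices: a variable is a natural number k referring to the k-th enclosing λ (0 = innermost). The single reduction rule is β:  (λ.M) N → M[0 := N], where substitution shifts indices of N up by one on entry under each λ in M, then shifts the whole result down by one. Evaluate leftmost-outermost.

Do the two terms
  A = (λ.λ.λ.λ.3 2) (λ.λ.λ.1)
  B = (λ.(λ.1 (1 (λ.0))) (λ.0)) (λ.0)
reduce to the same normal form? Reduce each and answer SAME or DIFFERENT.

Term A:
  start: (λ.λ.λ.λ.3 2) (λ.λ.λ.1)
  step 1: λ.λ.λ.(λ.λ.λ.1) 2
  step 2: λ.λ.λ.λ.λ.1

Term B:
  start: (λ.(λ.1 (1 (λ.0))) (λ.0)) (λ.0)
  step 1: (λ.(λ.0) ((λ.0) (λ.0))) (λ.0)
  step 2: (λ.0) ((λ.0) (λ.0))
  step 3: (λ.0) (λ.0)
  step 4: λ.0

Answer: DIFFERENT — A ⇓ λ.λ.λ.λ.λ.1, B ⇓ λ.0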